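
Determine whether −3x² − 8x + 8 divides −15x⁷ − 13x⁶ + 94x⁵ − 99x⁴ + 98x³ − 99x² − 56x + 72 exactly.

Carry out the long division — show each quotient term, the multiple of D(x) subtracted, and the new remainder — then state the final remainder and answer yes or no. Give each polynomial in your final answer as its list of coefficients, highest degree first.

Step 1: lead(−15x⁷ − 13x⁶ + 94x⁵ − 99x⁴ + 98x³ − 99x² − 56x + 72) ÷ lead(D) = −15x⁷ ÷ −3x² = 5x⁵. Subtract (5x⁵)·D = −15x⁷ − 40x⁶ + 40x⁵. Remainder: 27x⁶ + 54x⁵ − 99x⁴ + 98x³ − 99x² − 56x + 72.
Step 2: lead(27x⁶ + 54x⁵ − 99x⁴ + 98x³ − 99x² − 56x + 72) ÷ lead(D) = 27x⁶ ÷ −3x² = −9x⁴. Subtract (−9x⁴)·D = 27x⁶ + 72x⁵ − 72x⁴. Remainder: −18x⁵ − 27x⁴ + 98x³ − 99x² − 56x + 72.
Step 3: lead(−18x⁵ − 27x⁴ + 98x³ − 99x² − 56x + 72) ÷ lead(D) = −18x⁵ ÷ −3x² = 6x³. Subtract (6x³)·D = −18x⁵ − 48x⁴ + 48x³. Remainder: 21x⁴ + 50x³ − 99x² − 56x + 72.
Step 4: lead(21x⁴ + 50x³ − 99x² − 56x + 72) ÷ lead(D) = 21x⁴ ÷ −3x² = −7x². Subtract (−7x²)·D = 21x⁴ + 56x³ − 56x². Remainder: −6x³ − 43x² − 56x + 72.
Step 5: lead(−6x³ − 43x² − 56x + 72) ÷ lead(D) = −6x³ ÷ −3x² = 2x. Subtract (2x)·D = −6x³ − 16x² + 16x. Remainder: −27x² − 72x + 72.
Step 6: lead(−27x² − 72x + 72) ÷ lead(D) = −27x² ÷ −3x² = 9. Subtract (9)·D = −27x² − 72x + 72. Remainder: 0.

R = [0], so D(x) is a factor of P(x). yes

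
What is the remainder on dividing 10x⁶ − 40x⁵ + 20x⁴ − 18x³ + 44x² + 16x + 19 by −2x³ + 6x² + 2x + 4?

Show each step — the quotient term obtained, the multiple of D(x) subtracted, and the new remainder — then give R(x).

Step 1: lead(10x⁶ − 40x⁵ + 20x⁴ − 18x³ + 44x² + 16x + 19) ÷ lead(D) = 10x⁶ ÷ −2x³ = −5x³. Subtract (−5x³)·D = 10x⁶ − 30x⁵ − 10x⁴ − 20x³. Remainder: −10x⁵ + 30x⁴ + 2x³ + 44x² + 16x + 19.
Step 2: lead(−10x⁵ + 30x⁴ + 2x³ + 44x² + 16x + 19) ÷ lead(D) = −10x⁵ ÷ −2x³ = 5x². Subtract (5x²)·D = −10x⁵ + 30x⁴ + 10x³ + 20x². Remainder: −8x³ + 24x² + 16x + 19.
Step 3: lead(−8x³ + 24x² + 16x + 19) ÷ lead(D) = −8x³ ÷ −2x³ = 4. Subtract (4)·D = −8x³ + 24x² + 8x + 16. Remainder: 8x + 3.

R(x) = 8x + 3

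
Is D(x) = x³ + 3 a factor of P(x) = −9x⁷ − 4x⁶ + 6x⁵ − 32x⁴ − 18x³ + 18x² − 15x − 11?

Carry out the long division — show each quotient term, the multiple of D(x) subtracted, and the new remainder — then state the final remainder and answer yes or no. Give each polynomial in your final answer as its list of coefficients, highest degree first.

Step 1: lead(−9x⁷ − 4x⁶ + 6x⁵ − 32x⁴ − 18x³ + 18x² − 15x − 11) ÷ lead(D) = −9x⁷ ÷ x³ = −9x⁴. Subtract (−9x⁴)·D = −9x⁷ − 27x⁴. Remainder: −4x⁶ + 6x⁵ − 5x⁴ − 18x³ + 18x² − 15x − 11.
Step 2: lead(−4x⁶ + 6x⁵ − 5x⁴ − 18x³ + 18x² − 15x − 11) ÷ lead(D) = −4x⁶ ÷ x³ = −4x³. Subtract (−4x³)·D = −4x⁶ − 12x³. Remainder: 6x⁵ − 5x⁴ − 6x³ + 18x² − 15x − 11.
Step 3: lead(6x⁵ − 5x⁴ − 6x³ + 18x² − 15x − 11) ÷ lead(D) = 6x⁵ ÷ x³ = 6x². Subtract (6x²)·D = 6x⁵ + 18x². Remainder: −5x⁴ − 6x³ − 15x − 11.
Step 4: lead(−5x⁴ − 6x³ − 15x − 11) ÷ lead(D) = −5x⁴ ÷ x³ = −5x. Subtract (−5x)·D = −5x⁴ − 15x. Remainder: −6x³ − 11.
Step 5: lead(−6x³ − 11) ÷ lead(D) = −6x³ ÷ x³ = −6. Subtract (−6)·D = −6x³ − 18. Remainder: 7.

R = [7], so D(x) is not a factor of P(x). no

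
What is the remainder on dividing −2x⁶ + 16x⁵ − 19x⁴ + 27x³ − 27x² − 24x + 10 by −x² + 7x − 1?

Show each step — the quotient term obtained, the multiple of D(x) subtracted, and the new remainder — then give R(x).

Step 1: lead(−2x⁶ + 16x⁵ − 19x⁴ + 27x³ − 27x² − 24x + 10) ÷ lead(D) = −2x⁶ ÷ −x² = 2x⁴. Subtract (2x⁴)·D = −2x⁶ + 14x⁵ − 2x⁴. Remainder: 2x⁵ − 17x⁴ + 27x³ − 27x² − 24x + 10.
Step 2: lead(2x⁵ − 17x⁴ + 27x³ − 27x² − 24x + 10) ÷ lead(D) = 2x⁵ ÷ −x² = −2x³. Subtract (−2x³)·D = 2x⁵ − 14x⁴ + 2x³. Remainder: −3x⁴ + 25x³ − 27x² − 24x + 10.
Step 3: lead(−3x⁴ + 25x³ − 27x² − 24x + 10) ÷ lead(D) = −3x⁴ ÷ −x² = 3x². Subtract (3x²)·D = −3x⁴ + 21x³ − 3x². Remainder: 4x³ − 24x² − 24x + 10.
Step 4: lead(4x³ − 24x² − 24x + 10) ÷ lead(D) = 4x³ ÷ −x² = −4x. Subtract (−4x)·D = 4x³ − 28x² + 4x. Remainder: 4x² − 28x + 10.
Step 5: lead(4x² − 28x + 10) ÷ lead(D) = 4x² ÷ −x² = −4. Subtract (−4)·D = 4x² − 28x + 4. Remainder: 6.

R(x) = 6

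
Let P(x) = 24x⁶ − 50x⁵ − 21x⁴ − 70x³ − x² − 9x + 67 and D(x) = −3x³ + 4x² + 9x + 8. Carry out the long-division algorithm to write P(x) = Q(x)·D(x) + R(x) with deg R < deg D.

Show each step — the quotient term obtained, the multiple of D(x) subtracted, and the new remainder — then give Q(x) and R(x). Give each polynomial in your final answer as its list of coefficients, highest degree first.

Q = [-8, 6, -9, 8]; R = [-9, 3]

Step 1: lead(24x⁶ − 50x⁵ − 21x⁴ − 70x³ − x² − 9x + 67) ÷ lead(D) = 24x⁶ ÷ −3x³ = −8x³. Subtract (−8x³)·D = 24x⁶ − 32x⁵ − 72x⁴ − 64x³. Remainder: −18x⁵ + 51x⁴ − 6x³ − x² − 9x + 67.
Step 2: lead(−18x⁵ + 51x⁴ − 6x³ − x² − 9x + 67) ÷ lead(D) = −18x⁵ ÷ −3x³ = 6x². Subtract (6x²)·D = −18x⁵ + 24x⁴ + 54x³ + 48x². Remainder: 27x⁴ − 60x³ − 49x² − 9x + 67.
Step 3: lead(27x⁴ − 60x³ − 49x² − 9x + 67) ÷ lead(D) = 27x⁴ ÷ −3x³ = −9x. Subtract (−9x)·D = 27x⁴ − 36x³ − 81x² − 72x. Remainder: −24x³ + 32x² + 63x + 67.
Step 4: lead(−24x³ + 32x² + 63x + 67) ÷ lead(D) = −24x³ ÷ −3x³ = 8. Subtract (8)·D = −24x³ + 32x² + 72x + 64. Remainder: −9x + 3.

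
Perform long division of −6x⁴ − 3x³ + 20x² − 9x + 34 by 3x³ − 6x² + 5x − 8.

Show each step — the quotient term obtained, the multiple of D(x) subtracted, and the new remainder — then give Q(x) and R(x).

Step 1: lead(−6x⁴ − 3x³ + 20x² − 9x + 34) ÷ lead(D) = −6x⁴ ÷ 3x³ = −2x. Subtract (−2x)·D = −6x⁴ + 12x³ − 10x² + 16x. Remainder: −15x³ + 30x² − 25x + 34.
Step 2: lead(−15x³ + 30x² − 25x + 34) ÷ lead(D) = −15x³ ÷ 3x³ = −5. Subtract (−5)·D = −15x³ + 30x² − 25x + 40. Remainder: −6.

Q(x) = −2x − 5; R(x) = −6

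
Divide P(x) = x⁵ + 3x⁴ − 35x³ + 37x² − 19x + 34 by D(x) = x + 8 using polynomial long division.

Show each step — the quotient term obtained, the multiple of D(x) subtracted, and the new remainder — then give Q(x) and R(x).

Step 1: lead(x⁵ + 3x⁴ − 35x³ + 37x² − 19x + 34) ÷ lead(D) = x⁵ ÷ x = x⁴. Subtract (x⁴)·D = x⁵ + 8x⁴. Remainder: −5x⁴ − 35x³ + 37x² − 19x + 34.
Step 2: lead(−5x⁴ − 35x³ + 37x² − 19x + 34) ÷ lead(D) = −5x⁴ ÷ x = −5x³. Subtract (−5x³)·D = −5x⁴ − 40x³. Remainder: 5x³ + 37x² − 19x + 34.
Step 3: lead(5x³ + 37x² − 19x + 34) ÷ lead(D) = 5x³ ÷ x = 5x². Subtract (5x²)·D = 5x³ + 40x². Remainder: −3x² − 19x + 34.
Step 4: lead(−3x² − 19x + 34) ÷ lead(D) = −3x² ÷ x = −3x. Subtract (−3x)·D = −3x² − 24x. Remainder: 5x + 34.
Step 5: lead(5x + 34) ÷ lead(D) = 5x ÷ x = 5. Subtract (5)·D = 5x + 40. Remainder: −6.

Q(x) = x⁴ − 5x³ + 5x² − 3x + 5; R(x) = −6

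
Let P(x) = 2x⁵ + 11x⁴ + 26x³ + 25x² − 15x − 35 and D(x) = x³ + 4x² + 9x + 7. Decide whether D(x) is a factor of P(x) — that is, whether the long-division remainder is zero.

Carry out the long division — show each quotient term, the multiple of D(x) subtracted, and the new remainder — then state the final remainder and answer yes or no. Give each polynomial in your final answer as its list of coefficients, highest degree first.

R = [-7], so D(x) is not a factor of P(x). no

Step 1: lead(2x⁵ + 11x⁴ + 26x³ + 25x² − 15x − 35) ÷ lead(D) = 2x⁵ ÷ x³ = 2x². Subtract (2x²)·D = 2x⁵ + 8x⁴ + 18x³ + 14x². Remainder: 3x⁴ + 8x³ + 11x² − 15x − 35.
Step 2: lead(3x⁴ + 8x³ + 11x² − 15x − 35) ÷ lead(D) = 3x⁴ ÷ x³ = 3x. Subtract (3x)·D = 3x⁴ + 12x³ + 27x² + 21x. Remainder: −4x³ − 16x² − 36x − 35.
Step 3: lead(−4x³ − 16x² − 36x − 35) ÷ lead(D) = −4x³ ÷ x³ = −4. Subtract (−4)·D = −4x³ − 16x² − 36x − 28. Remainder: −7.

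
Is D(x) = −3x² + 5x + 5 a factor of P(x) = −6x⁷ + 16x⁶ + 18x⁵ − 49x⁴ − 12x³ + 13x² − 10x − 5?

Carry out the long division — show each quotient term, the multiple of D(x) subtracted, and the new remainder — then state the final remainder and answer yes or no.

Step 1: lead(−6x⁷ + 16x⁶ + 18x⁵ − 49x⁴ − 12x³ + 13x² − 10x − 5) ÷ lead(D) = −6x⁷ ÷ −3x² = 2x⁵. Subtract (2x⁵)·D = −6x⁷ + 10x⁶ + 10x⁵. Remainder: 6x⁶ + 8x⁵ − 49x⁴ − 12x³ + 13x² − 10x − 5.
Step 2: lead(6x⁶ + 8x⁵ − 49x⁴ − 12x³ + 13x² − 10x − 5) ÷ lead(D) = 6x⁶ ÷ −3x² = −2x⁴. Subtract (−2x⁴)·D = 6x⁶ − 10x⁵ − 10x⁴. Remainder: 18x⁵ − 39x⁴ − 12x³ + 13x² − 10x − 5.
Step 3: lead(18x⁵ − 39x⁴ − 12x³ + 13x² − 10x − 5) ÷ lead(D) = 18x⁵ ÷ −3x² = −6x³. Subtract (−6x³)·D = 18x⁵ − 30x⁴ − 30x³. Remainder: −9x⁴ + 18x³ + 13x² − 10x − 5.
Step 4: lead(−9x⁴ + 18x³ + 13x² − 10x − 5) ÷ lead(D) = −9x⁴ ÷ −3x² = 3x². Subtract (3x²)·D = −9x⁴ + 15x³ + 15x². Remainder: 3x³ − 2x² − 10x − 5.
Step 5: lead(3x³ − 2x² − 10x − 5) ÷ lead(D) = 3x³ ÷ −3x² = −x. Subtract (−x)·D = 3x³ − 5x² − 5x. Remainder: 3x² − 5x − 5.
Step 6: lead(3x² − 5x − 5) ÷ lead(D) = 3x² ÷ −3x² = −1. Subtract (−1)·D = 3x² − 5x − 5. Remainder: 0.

R(x) = 0, so D(x) is a factor of P(x). yes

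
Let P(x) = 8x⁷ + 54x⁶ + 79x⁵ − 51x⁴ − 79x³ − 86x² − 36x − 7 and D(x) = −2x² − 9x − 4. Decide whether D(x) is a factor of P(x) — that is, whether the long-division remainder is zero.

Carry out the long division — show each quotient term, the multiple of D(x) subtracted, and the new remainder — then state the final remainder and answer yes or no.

R(x) = 5x − 3, so D(x) is not a factor of P(x). no

Step 1: lead(8x⁷ + 54x⁶ + 79x⁵ − 51x⁴ − 79x³ − 86x² − 36x − 7) ÷ lead(D) = 8x⁷ ÷ −2x² = −4x⁵. Subtract (−4x⁵)·D = 8x⁷ + 36x⁶ + 16x⁵. Remainder: 18x⁶ + 63x⁵ − 51x⁴ − 79x³ − 86x² − 36x − 7.
Step 2: lead(18x⁶ + 63x⁵ − 51x⁴ − 79x³ − 86x² − 36x − 7) ÷ lead(D) = 18x⁶ ÷ −2x² = −9x⁴. Subtract (−9x⁴)·D = 18x⁶ + 81x⁵ + 36x⁴. Remainder: −18x⁵ − 87x⁴ − 79x³ − 86x² − 36x − 7.
Step 3: lead(−18x⁵ − 87x⁴ − 79x³ − 86x² − 36x − 7) ÷ lead(D) = −18x⁵ ÷ −2x² = 9x³. Subtract (9x³)·D = −18x⁵ − 81x⁴ − 36x³. Remainder: −6x⁴ − 43x³ − 86x² − 36x − 7.
Step 4: lead(−6x⁴ − 43x³ − 86x² − 36x − 7) ÷ lead(D) = −6x⁴ ÷ −2x² = 3x². Subtract (3x²)·D = −6x⁴ − 27x³ − 12x². Remainder: −16x³ − 74x² − 36x − 7.
Step 5: lead(−16x³ − 74x² − 36x − 7) ÷ lead(D) = −16x³ ÷ −2x² = 8x. Subtract (8x)·D = −16x³ − 72x² − 32x. Remainder: −2x² − 4x − 7.
Step 6: lead(−2x² − 4x − 7) ÷ lead(D) = −2x² ÷ −2x² = 1. Subtract (1)·D = −2x² − 9x − 4. Remainder: 5x − 3.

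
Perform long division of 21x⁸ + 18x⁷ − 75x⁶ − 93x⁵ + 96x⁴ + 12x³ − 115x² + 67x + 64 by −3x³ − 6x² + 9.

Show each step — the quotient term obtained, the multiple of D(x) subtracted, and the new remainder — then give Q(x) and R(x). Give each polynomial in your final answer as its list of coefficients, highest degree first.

Step 1: lead(21x⁸ + 18x⁷ − 75x⁶ − 93x⁵ + 96x⁴ + 12x³ − 115x² + 67x + 64) ÷ lead(D) = 21x⁸ ÷ −3x³ = −7x⁵. Subtract (−7x⁵)·D = 21x⁸ + 42x⁷ − 63x⁵. Remainder: −24x⁷ − 75x⁶ − 30x⁵ + 96x⁴ + 12x³ − 115x² + 67x + 64.
Step 2: lead(−24x⁷ − 75x⁶ − 30x⁵ + 96x⁴ + 12x³ − 115x² + 67x + 64) ÷ lead(D) = −24x⁷ ÷ −3x³ = 8x⁴. Subtract (8x⁴)·D = −24x⁷ − 48x⁶ + 72x⁴. Remainder: −27x⁶ − 30x⁵ + 24x⁴ + 12x³ − 115x² + 67x + 64.
Step 3: lead(−27x⁶ − 30x⁵ + 24x⁴ + 12x³ − 115x² + 67x + 64) ÷ lead(D) = −27x⁶ ÷ −3x³ = 9x³. Subtract (9x³)·D = −27x⁶ − 54x⁵ + 81x³. Remainder: 24x⁵ + 24x⁴ − 69x³ − 115x² + 67x + 64.
Step 4: lead(24x⁵ + 24x⁴ − 69x³ − 115x² + 67x + 64) ÷ lead(D) = 24x⁵ ÷ −3x³ = −8x². Subtract (−8x²)·D = 24x⁵ + 48x⁴ − 72x². Remainder: −24x⁴ − 69x³ − 43x² + 67x + 64.
Step 5: lead(−24x⁴ − 69x³ − 43x² + 67x + 64) ÷ lead(D) = −24x⁴ ÷ −3x³ = 8x. Subtract (8x)·D = −24x⁴ − 48x³ + 72x. Remainder: −21x³ − 43x² − 5x + 64.
Step 6: lead(−21x³ − 43x² − 5x + 64) ÷ lead(D) = −21x³ ÷ −3x³ = 7. Subtract (7)·D = −21x³ − 42x² + 63. Remainder: −x² − 5x + 1.

Q = [-7, 8, 9, -8, 8, 7]; R = [-1, -5, 1]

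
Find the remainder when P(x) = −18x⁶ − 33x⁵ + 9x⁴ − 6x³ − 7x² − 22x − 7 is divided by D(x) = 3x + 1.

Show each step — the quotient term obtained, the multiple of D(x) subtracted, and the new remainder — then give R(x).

Step 1: lead(−18x⁶ − 33x⁵ + 9x⁴ − 6x³ − 7x² − 22x − 7) ÷ lead(D) = −18x⁶ ÷ 3x = −6x⁵. Subtract (−6x⁵)·D = −18x⁶ − 6x⁵. Remainder: −27x⁵ + 9x⁴ − 6x³ − 7x² − 22x − 7.
Step 2: lead(−27x⁵ + 9x⁴ − 6x³ − 7x² − 22x − 7) ÷ lead(D) = −27x⁵ ÷ 3x = −9x⁴. Subtract (−9x⁴)·D = −27x⁵ − 9x⁴. Remainder: 18x⁴ − 6x³ − 7x² − 22x − 7.
Step 3: lead(18x⁴ − 6x³ − 7x² − 22x − 7) ÷ lead(D) = 18x⁴ ÷ 3x = 6x³. Subtract (6x³)·D = 18x⁴ + 6x³. Remainder: −12x³ − 7x² − 22x − 7.
Step 4: lead(−12x³ − 7x² − 22x − 7) ÷ lead(D) = −12x³ ÷ 3x = −4x². Subtract (−4x²)·D = −12x³ − 4x². Remainder: −3x² − 22x − 7.
Step 5: lead(−3x² − 22x − 7) ÷ lead(D) = −3x² ÷ 3x = −x. Subtract (−x)·D = −3x² − x. Remainder: −21x − 7.
Step 6: lead(−21x − 7) ÷ lead(D) = −21x ÷ 3x = −7. Subtract (−7)·D = −21x − 7. Remainder: 0.

R(x) = 0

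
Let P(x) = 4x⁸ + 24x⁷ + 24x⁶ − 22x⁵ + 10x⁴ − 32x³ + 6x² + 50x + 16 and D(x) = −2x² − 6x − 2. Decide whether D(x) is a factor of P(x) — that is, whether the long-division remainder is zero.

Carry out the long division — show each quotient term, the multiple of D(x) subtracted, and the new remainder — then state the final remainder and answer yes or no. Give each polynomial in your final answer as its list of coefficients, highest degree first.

Step 1: lead(4x⁸ + 24x⁷ + 24x⁶ − 22x⁵ + 10x⁴ − 32x³ + 6x² + 50x + 16) ÷ lead(D) = 4x⁸ ÷ −2x² = −2x⁶. Subtract (−2x⁶)·D = 4x⁸ + 12x⁷ + 4x⁶. Remainder: 12x⁷ + 20x⁶ − 22x⁵ + 10x⁴ − 32x³ + 6x² + 50x + 16.
Step 2: lead(12x⁷ + 20x⁶ − 22x⁵ + 10x⁴ − 32x³ + 6x² + 50x + 16) ÷ lead(D) = 12x⁷ ÷ −2x² = −6x⁵. Subtract (−6x⁵)·D = 12x⁷ + 36x⁶ + 12x⁵. Remainder: −16x⁶ − 34x⁵ + 10x⁴ − 32x³ + 6x² + 50x + 16.
Step 3: lead(−16x⁶ − 34x⁵ + 10x⁴ − 32x³ + 6x² + 50x + 16) ÷ lead(D) = −16x⁶ ÷ −2x² = 8x⁴. Subtract (8x⁴)·D = −16x⁶ − 48x⁵ − 16x⁴. Remainder: 14x⁵ + 26x⁴ − 32x³ + 6x² + 50x + 16.
Step 4: lead(14x⁵ + 26x⁴ − 32x³ + 6x² + 50x + 16) ÷ lead(D) = 14x⁵ ÷ −2x² = −7x³. Subtract (−7x³)·D = 14x⁵ + 42x⁴ + 14x³. Remainder: −16x⁴ − 46x³ + 6x² + 50x + 16.
Step 5: lead(−16x⁴ − 46x³ + 6x² + 50x + 16) ÷ lead(D) = −16x⁴ ÷ −2x² = 8x². Subtract (8x²)·D = −16x⁴ − 48x³ − 16x². Remainder: 2x³ + 22x² + 50x + 16.
Step 6: lead(2x³ + 22x² + 50x + 16) ÷ lead(D) = 2x³ ÷ −2x² = −x. Subtract (−x)·D = 2x³ + 6x² + 2x. Remainder: 16x² + 48x + 16.
Step 7: lead(16x² + 48x + 16) ÷ lead(D) = 16x² ÷ −2x² = −8. Subtract (−8)·D = 16x² + 48x + 16. Remainder: 0.

R = [0], so D(x) is a factor of P(x). yes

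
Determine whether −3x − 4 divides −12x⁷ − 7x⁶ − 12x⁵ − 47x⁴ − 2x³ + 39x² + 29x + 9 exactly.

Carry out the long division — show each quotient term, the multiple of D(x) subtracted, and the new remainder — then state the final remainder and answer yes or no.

Step 1: lead(−12x⁷ − 7x⁶ − 12x⁵ − 47x⁴ − 2x³ + 39x² + 29x + 9) ÷ lead(D) = −12x⁷ ÷ −3x = 4x⁶. Subtract (4x⁶)·D = −12x⁷ − 16x⁶. Remainder: 9x⁶ − 12x⁵ − 47x⁴ − 2x³ + 39x² + 29x + 9.
Step 2: lead(9x⁶ − 12x⁵ − 47x⁴ − 2x³ + 39x² + 29x + 9) ÷ lead(D) = 9x⁶ ÷ −3x = −3x⁵. Subtract (−3x⁵)·D = 9x⁶ + 12x⁵. Remainder: −24x⁵ − 47x⁴ − 2x³ + 39x² + 29x + 9.
Step 3: lead(−24x⁵ − 47x⁴ − 2x³ + 39x² + 29x + 9) ÷ lead(D) = −24x⁵ ÷ −3x = 8x⁴. Subtract (8x⁴)·D = −24x⁵ − 32x⁴. Remainder: −15x⁴ − 2x³ + 39x² + 29x + 9.
Step 4: lead(−15x⁴ − 2x³ + 39x² + 29x + 9) ÷ lead(D) = −15x⁴ ÷ −3x = 5x³. Subtract (5x³)·D = −15x⁴ − 20x³. Remainder: 18x³ + 39x² + 29x + 9.
Step 5: lead(18x³ + 39x² + 29x + 9) ÷ lead(D) = 18x³ ÷ −3x = −6x². Subtract (−6x²)·D = 18x³ + 24x². Remainder: 15x² + 29x + 9.
Step 6: lead(15x² + 29x + 9) ÷ lead(D) = 15x² ÷ −3x = −5x. Subtract (−5x)·D = 15x² + 20x. Remainder: 9x + 9.
Step 7: lead(9x + 9) ÷ lead(D) = 9x ÷ −3x = −3. Subtract (−3)·D = 9x + 12. Remainder: −3.

R(x) = −3, so D(x) is not a factor of P(x). no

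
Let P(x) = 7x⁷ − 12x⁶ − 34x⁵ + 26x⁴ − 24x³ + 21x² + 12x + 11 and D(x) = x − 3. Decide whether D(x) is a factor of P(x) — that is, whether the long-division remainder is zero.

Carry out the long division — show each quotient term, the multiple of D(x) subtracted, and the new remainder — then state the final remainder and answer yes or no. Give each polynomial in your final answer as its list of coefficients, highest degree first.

R = [-7], so D(x) is not a factor of P(x). no

Step 1: lead(7x⁷ − 12x⁶ − 34x⁵ + 26x⁴ − 24x³ + 21x² + 12x + 11) ÷ lead(D) = 7x⁷ ÷ x = 7x⁶. Subtract (7x⁶)·D = 7x⁷ − 21x⁶. Remainder: 9x⁶ − 34x⁵ + 26x⁴ − 24x³ + 21x² + 12x + 11.
Step 2: lead(9x⁶ − 34x⁵ + 26x⁴ − 24x³ + 21x² + 12x + 11) ÷ lead(D) = 9x⁶ ÷ x = 9x⁵. Subtract (9x⁵)·D = 9x⁶ − 27x⁵. Remainder: −7x⁵ + 26x⁴ − 24x³ + 21x² + 12x + 11.
Step 3: lead(−7x⁵ + 26x⁴ − 24x³ + 21x² + 12x + 11) ÷ lead(D) = −7x⁵ ÷ x = −7x⁴. Subtract (−7x⁴)·D = −7x⁵ + 21x⁴. Remainder: 5x⁴ − 24x³ + 21x² + 12x + 11.
Step 4: lead(5x⁴ − 24x³ + 21x² + 12x + 11) ÷ lead(D) = 5x⁴ ÷ x = 5x³. Subtract (5x³)·D = 5x⁴ − 15x³. Remainder: −9x³ + 21x² + 12x + 11.
Step 5: lead(−9x³ + 21x² + 12x + 11) ÷ lead(D) = −9x³ ÷ x = −9x². Subtract (−9x²)·D = −9x³ + 27x². Remainder: −6x² + 12x + 11.
Step 6: lead(−6x² + 12x + 11) ÷ lead(D) = −6x² ÷ x = −6x. Subtract (−6x)·D = −6x² + 18x. Remainder: −6x + 11.
Step 7: lead(−6x + 11) ÷ lead(D) = −6x ÷ x = −6. Subtract (−6)·D = −6x + 18. Remainder: −7.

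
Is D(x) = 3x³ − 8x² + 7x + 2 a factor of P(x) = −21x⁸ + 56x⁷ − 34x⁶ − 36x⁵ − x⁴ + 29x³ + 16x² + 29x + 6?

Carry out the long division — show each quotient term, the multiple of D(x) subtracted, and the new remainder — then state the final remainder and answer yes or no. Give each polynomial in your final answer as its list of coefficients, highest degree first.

Step 1: lead(−21x⁸ + 56x⁷ − 34x⁶ − 36x⁵ − x⁴ + 29x³ + 16x² + 29x + 6) ÷ lead(D) = −21x⁸ ÷ 3x³ = −7x⁵. Subtract (−7x⁵)·D = −21x⁸ + 56x⁷ − 49x⁶ − 14x⁵. Remainder: 15x⁶ − 22x⁵ − x⁴ + 29x³ + 16x² + 29x + 6.
Step 2: lead(15x⁶ − 22x⁵ − x⁴ + 29x³ + 16x² + 29x + 6) ÷ lead(D) = 15x⁶ ÷ 3x³ = 5x³. Subtract (5x³)·D = 15x⁶ − 40x⁵ + 35x⁴ + 10x³. Remainder: 18x⁵ − 36x⁴ + 19x³ + 16x² + 29x + 6.
Step 3: lead(18x⁵ − 36x⁴ + 19x³ + 16x² + 29x + 6) ÷ lead(D) = 18x⁵ ÷ 3x³ = 6x². Subtract (6x²)·D = 18x⁵ − 48x⁴ + 42x³ + 12x². Remainder: 12x⁴ − 23x³ + 4x² + 29x + 6.
Step 4: lead(12x⁴ − 23x³ + 4x² + 29x + 6) ÷ lead(D) = 12x⁴ ÷ 3x³ = 4x. Subtract (4x)·D = 12x⁴ − 32x³ + 28x² + 8x. Remainder: 9x³ − 24x² + 21x + 6.
Step 5: lead(9x³ − 24x² + 21x + 6) ÷ lead(D) = 9x³ ÷ 3x³ = 3. Subtract (3)·D = 9x³ − 24x² + 21x + 6. Remainder: 0.

R = [0], so D(x) is a factor of P(x). yes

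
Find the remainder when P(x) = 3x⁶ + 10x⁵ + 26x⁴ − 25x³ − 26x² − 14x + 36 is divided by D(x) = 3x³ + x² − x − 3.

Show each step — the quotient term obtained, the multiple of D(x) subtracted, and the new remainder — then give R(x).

Step 1: lead(3x⁶ + 10x⁵ + 26x⁴ − 25x³ − 26x² − 14x + 36) ÷ lead(D) = 3x⁶ ÷ 3x³ = x³. Subtract (x³)·D = 3x⁶ + x⁵ − x⁴ − 3x³. Remainder: 9x⁵ + 27x⁴ − 22x³ − 26x² − 14x + 36.
Step 2: lead(9x⁵ + 27x⁴ − 22x³ − 26x² − 14x + 36) ÷ lead(D) = 9x⁵ ÷ 3x³ = 3x². Subtract (3x²)·D = 9x⁵ + 3x⁴ − 3x³ − 9x². Remainder: 24x⁴ − 19x³ − 17x² − 14x + 36.
Step 3: lead(24x⁴ − 19x³ − 17x² − 14x + 36) ÷ lead(D) = 24x⁴ ÷ 3x³ = 8x. Subtract (8x)·D = 24x⁴ + 8x³ − 8x² − 24x. Remainder: −27x³ − 9x² + 10x + 36.
Step 4: lead(−27x³ − 9x² + 10x + 36) ÷ lead(D) = −27x³ ÷ 3x³ = −9. Subtract (−9)·D = −27x³ − 9x² + 9x + 27. Remainder: x + 9.

R(x) = x + 9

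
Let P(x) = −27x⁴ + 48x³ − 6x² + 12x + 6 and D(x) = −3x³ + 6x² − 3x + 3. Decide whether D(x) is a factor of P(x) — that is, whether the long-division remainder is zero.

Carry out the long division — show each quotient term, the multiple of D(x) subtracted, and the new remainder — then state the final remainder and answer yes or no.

R(x) = 9x² − 9x, so D(x) is not a factor of P(x). no

Step 1: lead(−27x⁴ + 48x³ − 6x² + 12x + 6) ÷ lead(D) = −27x⁴ ÷ −3x³ = 9x. Subtract (9x)·D = −27x⁴ + 54x³ − 27x² + 27x. Remainder: −6x³ + 21x² − 15x + 6.
Step 2: lead(−6x³ + 21x² − 15x + 6) ÷ lead(D) = −6x³ ÷ −3x³ = 2. Subtract (2)·D = −6x³ + 12x² − 6x + 6. Remainder: 9x² − 9x.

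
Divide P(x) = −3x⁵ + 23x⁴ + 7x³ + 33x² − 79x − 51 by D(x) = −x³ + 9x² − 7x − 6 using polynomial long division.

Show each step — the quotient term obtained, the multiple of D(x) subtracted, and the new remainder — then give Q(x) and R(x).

Q(x) = 3x² + 4x + 8; R(x) = 7x² + x − 3

Step 1: lead(−3x⁵ + 23x⁴ + 7x³ + 33x² − 79x − 51) ÷ lead(D) = −3x⁵ ÷ −x³ = 3x². Subtract (3x²)·D = −3x⁵ + 27x⁴ − 21x³ − 18x². Remainder: −4x⁴ + 28x³ + 51x² − 79x − 51.
Step 2: lead(−4x⁴ + 28x³ + 51x² − 79x − 51) ÷ lead(D) = −4x⁴ ÷ −x³ = 4x. Subtract (4x)·D = −4x⁴ + 36x³ − 28x² − 24x. Remainder: −8x³ + 79x² − 55x − 51.
Step 3: lead(−8x³ + 79x² − 55x − 51) ÷ lead(D) = −8x³ ÷ −x³ = 8. Subtract (8)·D = −8x³ + 72x² − 56x − 48. Remainder: 7x² + x − 3.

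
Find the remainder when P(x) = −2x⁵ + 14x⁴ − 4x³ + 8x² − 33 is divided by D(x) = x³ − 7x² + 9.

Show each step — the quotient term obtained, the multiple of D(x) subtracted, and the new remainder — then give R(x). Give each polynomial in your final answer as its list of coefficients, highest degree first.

R = [-2, 0, 3]

Step 1: lead(−2x⁵ + 14x⁴ − 4x³ + 8x² − 33) ÷ lead(D) = −2x⁵ ÷ x³ = −2x². Subtract (−2x²)·D = −2x⁵ + 14x⁴ − 18x². Remainder: −4x³ + 26x² − 33.
Step 2: lead(−4x³ + 26x² − 33) ÷ lead(D) = −4x³ ÷ x³ = −4. Subtract (−4)·D = −4x³ + 28x² − 36. Remainder: −2x² + 3.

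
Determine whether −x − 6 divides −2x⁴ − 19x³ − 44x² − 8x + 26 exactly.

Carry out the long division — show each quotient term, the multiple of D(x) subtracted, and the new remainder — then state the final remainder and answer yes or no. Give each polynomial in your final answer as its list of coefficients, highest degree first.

R = [2], so D(x) is not a factor of P(x). no

Step 1: lead(−2x⁴ − 19x³ − 44x² − 8x + 26) ÷ lead(D) = −2x⁴ ÷ −x = 2x³. Subtract (2x³)·D = −2x⁴ − 12x³. Remainder: −7x³ − 44x² − 8x + 26.
Step 2: lead(−7x³ − 44x² − 8x + 26) ÷ lead(D) = −7x³ ÷ −x = 7x². Subtract (7x²)·D = −7x³ − 42x². Remainder: −2x² − 8x + 26.
Step 3: lead(−2x² − 8x + 26) ÷ lead(D) = −2x² ÷ −x = 2x. Subtract (2x)·D = −2x² − 12x. Remainder: 4x + 26.
Step 4: lead(4x + 26) ÷ lead(D) = 4x ÷ −x = −4. Subtract (−4)·D = 4x + 24. Remainder: 2.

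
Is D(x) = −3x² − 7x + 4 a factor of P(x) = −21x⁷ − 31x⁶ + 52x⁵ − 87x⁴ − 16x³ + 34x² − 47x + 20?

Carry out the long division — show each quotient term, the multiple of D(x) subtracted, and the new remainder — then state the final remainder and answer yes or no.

R(x) = 0, so D(x) is a factor of P(x). yes

Step 1: lead(−21x⁷ − 31x⁶ + 52x⁵ − 87x⁴ − 16x³ + 34x² − 47x + 20) ÷ lead(D) = −21x⁷ ÷ −3x² = 7x⁵. Subtract (7x⁵)·D = −21x⁷ − 49x⁶ + 28x⁵. Remainder: 18x⁶ + 24x⁵ − 87x⁴ − 16x³ + 34x² − 47x + 20.
Step 2: lead(18x⁶ + 24x⁵ − 87x⁴ − 16x³ + 34x² − 47x + 20) ÷ lead(D) = 18x⁶ ÷ −3x² = −6x⁴. Subtract (−6x⁴)·D = 18x⁶ + 42x⁵ − 24x⁴. Remainder: −18x⁵ − 63x⁴ − 16x³ + 34x² − 47x + 20.
Step 3: lead(−18x⁵ − 63x⁴ − 16x³ + 34x² − 47x + 20) ÷ lead(D) = −18x⁵ ÷ −3x² = 6x³. Subtract (6x³)·D = −18x⁵ − 42x⁴ + 24x³. Remainder: −21x⁴ − 40x³ + 34x² − 47x + 20.
Step 4: lead(−21x⁴ − 40x³ + 34x² − 47x + 20) ÷ lead(D) = −21x⁴ ÷ −3x² = 7x². Subtract (7x²)·D = −21x⁴ − 49x³ + 28x². Remainder: 9x³ + 6x² − 47x + 20.
Step 5: lead(9x³ + 6x² − 47x + 20) ÷ lead(D) = 9x³ ÷ −3x² = −3x. Subtract (−3x)·D = 9x³ + 21x² − 12x. Remainder: −15x² − 35x + 20.
Step 6: lead(−15x² − 35x + 20) ÷ lead(D) = −15x² ÷ −3x² = 5. Subtract (5)·D = −15x² − 35x + 20. Remainder: 0.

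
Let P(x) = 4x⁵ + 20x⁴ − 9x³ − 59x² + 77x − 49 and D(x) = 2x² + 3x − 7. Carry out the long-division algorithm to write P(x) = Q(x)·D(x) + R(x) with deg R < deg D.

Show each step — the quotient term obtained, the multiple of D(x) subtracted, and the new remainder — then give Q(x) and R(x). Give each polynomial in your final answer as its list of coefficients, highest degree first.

Q = [2, 7, -8, 7]; R = [0]

Step 1: lead(4x⁵ + 20x⁴ − 9x³ − 59x² + 77x − 49) ÷ lead(D) = 4x⁵ ÷ 2x² = 2x³. Subtract (2x³)·D = 4x⁵ + 6x⁴ − 14x³. Remainder: 14x⁴ + 5x³ − 59x² + 77x − 49.
Step 2: lead(14x⁴ + 5x³ − 59x² + 77x − 49) ÷ lead(D) = 14x⁴ ÷ 2x² = 7x². Subtract (7x²)·D = 14x⁴ + 21x³ − 49x². Remainder: −16x³ − 10x² + 77x − 49.
Step 3: lead(−16x³ − 10x² + 77x − 49) ÷ lead(D) = −16x³ ÷ 2x² = −8x. Subtract (−8x)·D = −16x³ − 24x² + 56x. Remainder: 14x² + 21x − 49.
Step 4: lead(14x² + 21x − 49) ÷ lead(D) = 14x² ÷ 2x² = 7. Subtract (7)·D = 14x² + 21x − 49. Remainder: 0.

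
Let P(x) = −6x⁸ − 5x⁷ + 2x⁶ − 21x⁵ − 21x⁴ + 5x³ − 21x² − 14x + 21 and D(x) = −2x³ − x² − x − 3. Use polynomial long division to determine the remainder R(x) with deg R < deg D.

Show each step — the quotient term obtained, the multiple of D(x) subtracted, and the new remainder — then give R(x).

R(x) = 2x² + 2x + 6

Step 1: lead(−6x⁸ − 5x⁷ + 2x⁶ − 21x⁵ − 21x⁴ + 5x³ − 21x² − 14x + 21) ÷ lead(D) = −6x⁸ ÷ −2x³ = 3x⁵. Subtract (3x⁵)·D = −6x⁸ − 3x⁷ − 3x⁶ − 9x⁵. Remainder: −2x⁷ + 5x⁶ − 12x⁵ − 21x⁴ + 5x³ − 21x² − 14x + 21.
Step 2: lead(−2x⁷ + 5x⁶ − 12x⁵ − 21x⁴ + 5x³ − 21x² − 14x + 21) ÷ lead(D) = −2x⁷ ÷ −2x³ = x⁴. Subtract (x⁴)·D = −2x⁷ − x⁶ − x⁵ − 3x⁴. Remainder: 6x⁶ − 11x⁵ − 18x⁴ + 5x³ − 21x² − 14x + 21.
Step 3: lead(6x⁶ − 11x⁵ − 18x⁴ + 5x³ − 21x² − 14x + 21) ÷ lead(D) = 6x⁶ ÷ −2x³ = −3x³. Subtract (−3x³)·D = 6x⁶ + 3x⁵ + 3x⁴ + 9x³. Remainder: −14x⁵ − 21x⁴ − 4x³ − 21x² − 14x + 21.
Step 4: lead(−14x⁵ − 21x⁴ − 4x³ − 21x² − 14x + 21) ÷ lead(D) = −14x⁵ ÷ −2x³ = 7x². Subtract (7x²)·D = −14x⁵ − 7x⁴ − 7x³ − 21x². Remainder: −14x⁴ + 3x³ − 14x + 21.
Step 5: lead(−14x⁴ + 3x³ − 14x + 21) ÷ lead(D) = −14x⁴ ÷ −2x³ = 7x. Subtract (7x)·D = −14x⁴ − 7x³ − 7x² − 21x. Remainder: 10x³ + 7x² + 7x + 21.
Step 6: lead(10x³ + 7x² + 7x + 21) ÷ lead(D) = 10x³ ÷ −2x³ = −5. Subtract (−5)·D = 10x³ + 5x² + 5x + 15. Remainder: 2x² + 2x + 6.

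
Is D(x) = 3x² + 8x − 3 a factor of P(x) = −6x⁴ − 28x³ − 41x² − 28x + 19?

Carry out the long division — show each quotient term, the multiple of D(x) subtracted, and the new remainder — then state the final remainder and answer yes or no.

Step 1: lead(−6x⁴ − 28x³ − 41x² − 28x + 19) ÷ lead(D) = −6x⁴ ÷ 3x² = −2x². Subtract (−2x²)·D = −6x⁴ − 16x³ + 6x². Remainder: −12x³ − 47x² − 28x + 19.
Step 2: lead(−12x³ − 47x² − 28x + 19) ÷ lead(D) = −12x³ ÷ 3x² = −4x. Subtract (−4x)·D = −12x³ − 32x² + 12x. Remainder: −15x² − 40x + 19.
Step 3: lead(−15x² − 40x + 19) ÷ lead(D) = −15x² ÷ 3x² = −5. Subtract (−5)·D = −15x² − 40x + 15. Remainder: 4.

R(x) = 4, so D(x) is not a factor of P(x). no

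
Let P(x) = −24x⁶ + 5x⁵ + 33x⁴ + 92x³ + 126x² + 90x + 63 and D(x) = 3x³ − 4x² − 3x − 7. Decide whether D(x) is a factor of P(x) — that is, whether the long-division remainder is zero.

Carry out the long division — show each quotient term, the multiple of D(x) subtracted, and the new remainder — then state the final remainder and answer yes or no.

Step 1: lead(−24x⁶ + 5x⁵ + 33x⁴ + 92x³ + 126x² + 90x + 63) ÷ lead(D) = −24x⁶ ÷ 3x³ = −8x³. Subtract (−8x³)·D = −24x⁶ + 32x⁵ + 24x⁴ + 56x³. Remainder: −27x⁵ + 9x⁴ + 36x³ + 126x² + 90x + 63.
Step 2: lead(−27x⁵ + 9x⁴ + 36x³ + 126x² + 90x + 63) ÷ lead(D) = −27x⁵ ÷ 3x³ = −9x². Subtract (−9x²)·D = −27x⁵ + 36x⁴ + 27x³ + 63x². Remainder: −27x⁴ + 9x³ + 63x² + 90x + 63.
Step 3: lead(−27x⁴ + 9x³ + 63x² + 90x + 63) ÷ lead(D) = −27x⁴ ÷ 3x³ = −9x. Subtract (−9x)·D = −27x⁴ + 36x³ + 27x² + 63x. Remainder: −27x³ + 36x² + 27x + 63.
Step 4: lead(−27x³ + 36x² + 27x + 63) ÷ lead(D) = −27x³ ÷ 3x³ = −9. Subtract (−9)·D = −27x³ + 36x² + 27x + 63. Remainder: 0.

R(x) = 0, so D(x) is a factor of P(x). yes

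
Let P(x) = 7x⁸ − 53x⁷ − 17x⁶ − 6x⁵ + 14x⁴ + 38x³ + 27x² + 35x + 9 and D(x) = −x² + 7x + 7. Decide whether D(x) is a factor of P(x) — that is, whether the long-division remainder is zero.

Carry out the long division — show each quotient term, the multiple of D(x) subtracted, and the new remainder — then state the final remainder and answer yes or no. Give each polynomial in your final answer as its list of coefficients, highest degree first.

R = [2], so D(x) is not a factor of P(x). no

Step 1: lead(7x⁸ − 53x⁷ − 17x⁶ − 6x⁵ + 14x⁴ + 38x³ + 27x² + 35x + 9) ÷ lead(D) = 7x⁸ ÷ −x² = −7x⁶. Subtract (−7x⁶)·D = 7x⁸ − 49x⁷ − 49x⁶. Remainder: −4x⁷ + 32x⁶ − 6x⁵ + 14x⁴ + 38x³ + 27x² + 35x + 9.
Step 2: lead(−4x⁷ + 32x⁶ − 6x⁵ + 14x⁴ + 38x³ + 27x² + 35x + 9) ÷ lead(D) = −4x⁷ ÷ −x² = 4x⁵. Subtract (4x⁵)·D = −4x⁷ + 28x⁶ + 28x⁵. Remainder: 4x⁶ − 34x⁵ + 14x⁴ + 38x³ + 27x² + 35x + 9.
Step 3: lead(4x⁶ − 34x⁵ + 14x⁴ + 38x³ + 27x² + 35x + 9) ÷ lead(D) = 4x⁶ ÷ −x² = −4x⁴. Subtract (−4x⁴)·D = 4x⁶ − 28x⁵ − 28x⁴. Remainder: −6x⁵ + 42x⁴ + 38x³ + 27x² + 35x + 9.
Step 4: lead(−6x⁵ + 42x⁴ + 38x³ + 27x² + 35x + 9) ÷ lead(D) = −6x⁵ ÷ −x² = 6x³. Subtract (6x³)·D = −6x⁵ + 42x⁴ + 42x³. Remainder: −4x³ + 27x² + 35x + 9.
Step 5: lead(−4x³ + 27x² + 35x + 9) ÷ lead(D) = −4x³ ÷ −x² = 4x. Subtract (4x)·D = −4x³ + 28x² + 28x. Remainder: −x² + 7x + 9.
Step 6: lead(−x² + 7x + 9) ÷ lead(D) = −x² ÷ −x² = 1. Subtract (1)·D = −x² + 7x + 7. Remainder: 2.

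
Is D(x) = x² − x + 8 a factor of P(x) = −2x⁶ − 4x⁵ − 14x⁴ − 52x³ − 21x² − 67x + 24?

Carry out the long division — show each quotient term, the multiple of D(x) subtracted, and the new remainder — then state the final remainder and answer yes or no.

R(x) = 0, so D(x) is a factor of P(x). yes

Step 1: lead(−2x⁶ − 4x⁵ − 14x⁴ − 52x³ − 21x² − 67x + 24) ÷ lead(D) = −2x⁶ ÷ x² = −2x⁴. Subtract (−2x⁴)·D = −2x⁶ + 2x⁵ − 16x⁴. Remainder: −6x⁵ + 2x⁴ − 52x³ − 21x² − 67x + 24.
Step 2: lead(−6x⁵ + 2x⁴ − 52x³ − 21x² − 67x + 24) ÷ lead(D) = −6x⁵ ÷ x² = −6x³. Subtract (−6x³)·D = −6x⁵ + 6x⁴ − 48x³. Remainder: −4x⁴ − 4x³ − 21x² − 67x + 24.
Step 3: lead(−4x⁴ − 4x³ − 21x² − 67x + 24) ÷ lead(D) = −4x⁴ ÷ x² = −4x². Subtract (−4x²)·D = −4x⁴ + 4x³ − 32x². Remainder: −8x³ + 11x² − 67x + 24.
Step 4: lead(−8x³ + 11x² − 67x + 24) ÷ lead(D) = −8x³ ÷ x² = −8x. Subtract (−8x)·D = −8x³ + 8x² − 64x. Remainder: 3x² − 3x + 24.
Step 5: lead(3x² − 3x + 24) ÷ lead(D) = 3x² ÷ x² = 3. Subtract (3)·D = 3x² − 3x + 24. Remainder: 0.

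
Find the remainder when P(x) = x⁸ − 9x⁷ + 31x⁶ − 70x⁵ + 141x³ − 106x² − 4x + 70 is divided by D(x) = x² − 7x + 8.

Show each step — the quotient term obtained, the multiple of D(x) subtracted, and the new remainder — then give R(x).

Step 1: lead(x⁸ − 9x⁷ + 31x⁶ − 70x⁵ + 141x³ − 106x² − 4x + 70) ÷ lead(D) = x⁸ ÷ x² = x⁶. Subtract (x⁶)·D = x⁸ − 7x⁷ + 8x⁶. Remainder: −2x⁷ + 23x⁶ − 70x⁵ + 141x³ − 106x² − 4x + 70.
Step 2: lead(−2x⁷ + 23x⁶ − 70x⁵ + 141x³ − 106x² − 4x + 70) ÷ lead(D) = −2x⁷ ÷ x² = −2x⁵. Subtract (−2x⁵)·D = −2x⁷ + 14x⁶ − 16x⁵. Remainder: 9x⁶ − 54x⁵ + 141x³ − 106x² − 4x + 70.
Step 3: lead(9x⁶ − 54x⁵ + 141x³ − 106x² − 4x + 70) ÷ lead(D) = 9x⁶ ÷ x² = 9x⁴. Subtract (9x⁴)·D = 9x⁶ − 63x⁵ + 72x⁴. Remainder: 9x⁵ − 72x⁴ + 141x³ − 106x² − 4x + 70.
Step 4: lead(9x⁵ − 72x⁴ + 141x³ − 106x² − 4x + 70) ÷ lead(D) = 9x⁵ ÷ x² = 9x³. Subtract (9x³)·D = 9x⁵ − 63x⁴ + 72x³. Remainder: −9x⁴ + 69x³ − 106x² − 4x + 70.
Step 5: lead(−9x⁴ + 69x³ − 106x² − 4x + 70) ÷ lead(D) = −9x⁴ ÷ x² = −9x². Subtract (−9x²)·D = −9x⁴ + 63x³ − 72x². Remainder: 6x³ − 34x² − 4x + 70.
Step 6: lead(6x³ − 34x² − 4x + 70) ÷ lead(D) = 6x³ ÷ x² = 6x. Subtract (6x)·D = 6x³ − 42x² + 48x. Remainder: 8x² − 52x + 70.
Step 7: lead(8x² − 52x + 70) ÷ lead(D) = 8x² ÷ x² = 8. Subtract (8)·D = 8x² − 56x + 64. Remainder: 4x + 6.

R(x) = 4x + 6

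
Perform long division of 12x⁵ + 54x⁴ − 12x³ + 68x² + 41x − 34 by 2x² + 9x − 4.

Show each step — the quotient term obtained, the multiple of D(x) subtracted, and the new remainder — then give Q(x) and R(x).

Step 1: lead(12x⁵ + 54x⁴ − 12x³ + 68x² + 41x − 34) ÷ lead(D) = 12x⁵ ÷ 2x² = 6x³. Subtract (6x³)·D = 12x⁵ + 54x⁴ − 24x³. Remainder: 12x³ + 68x² + 41x − 34.
Step 2: lead(12x³ + 68x² + 41x − 34) ÷ lead(D) = 12x³ ÷ 2x² = 6x. Subtract (6x)·D = 12x³ + 54x² − 24x. Remainder: 14x² + 65x − 34.
Step 3: lead(14x² + 65x − 34) ÷ lead(D) = 14x² ÷ 2x² = 7. Subtract (7)·D = 14x² + 63x − 28. Remainder: 2x − 6.

Q(x) = 6x³ + 6x + 7; R(x) = 2x − 6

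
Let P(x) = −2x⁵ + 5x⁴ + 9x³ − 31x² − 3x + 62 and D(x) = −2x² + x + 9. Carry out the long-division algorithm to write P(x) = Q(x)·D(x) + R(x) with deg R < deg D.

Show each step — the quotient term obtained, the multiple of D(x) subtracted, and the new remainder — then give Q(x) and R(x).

Q(x) = x³ − 2x² − x + 6; R(x) = 8

Step 1: lead(−2x⁵ + 5x⁴ + 9x³ − 31x² − 3x + 62) ÷ lead(D) = −2x⁵ ÷ −2x² = x³. Subtract (x³)·D = −2x⁵ + x⁴ + 9x³. Remainder: 4x⁴ − 31x² − 3x + 62.
Step 2: lead(4x⁴ − 31x² − 3x + 62) ÷ lead(D) = 4x⁴ ÷ −2x² = −2x². Subtract (−2x²)·D = 4x⁴ − 2x³ − 18x². Remainder: 2x³ − 13x² − 3x + 62.
Step 3: lead(2x³ − 13x² − 3x + 62) ÷ lead(D) = 2x³ ÷ −2x² = −x. Subtract (−x)·D = 2x³ − x² − 9x. Remainder: −12x² + 6x + 62.
Step 4: lead(−12x² + 6x + 62) ÷ lead(D) = −12x² ÷ −2x² = 6. Subtract (6)·D = −12x² + 6x + 54. Remainder: 8.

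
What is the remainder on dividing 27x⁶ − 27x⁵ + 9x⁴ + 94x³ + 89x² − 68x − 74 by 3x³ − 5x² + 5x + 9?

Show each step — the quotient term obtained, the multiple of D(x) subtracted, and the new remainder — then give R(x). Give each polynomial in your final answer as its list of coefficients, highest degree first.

R = [-5, 7]

Step 1: lead(27x⁶ − 27x⁵ + 9x⁴ + 94x³ + 89x² − 68x − 74) ÷ lead(D) = 27x⁶ ÷ 3x³ = 9x³. Subtract (9x³)·D = 27x⁶ − 45x⁵ + 45x⁴ + 81x³. Remainder: 18x⁵ − 36x⁴ + 13x³ + 89x² − 68x − 74.
Step 2: lead(18x⁵ − 36x⁴ + 13x³ + 89x² − 68x − 74) ÷ lead(D) = 18x⁵ ÷ 3x³ = 6x². Subtract (6x²)·D = 18x⁵ − 30x⁴ + 30x³ + 54x². Remainder: −6x⁴ − 17x³ + 35x² − 68x − 74.
Step 3: lead(−6x⁴ − 17x³ + 35x² − 68x − 74) ÷ lead(D) = −6x⁴ ÷ 3x³ = −2x. Subtract (−2x)·D = −6x⁴ + 10x³ − 10x² − 18x. Remainder: −27x³ + 45x² − 50x − 74.
Step 4: lead(−27x³ + 45x² − 50x − 74) ÷ lead(D) = −27x³ ÷ 3x³ = −9. Subtract (−9)·D = −27x³ + 45x² − 45x − 81. Remainder: −5x + 7.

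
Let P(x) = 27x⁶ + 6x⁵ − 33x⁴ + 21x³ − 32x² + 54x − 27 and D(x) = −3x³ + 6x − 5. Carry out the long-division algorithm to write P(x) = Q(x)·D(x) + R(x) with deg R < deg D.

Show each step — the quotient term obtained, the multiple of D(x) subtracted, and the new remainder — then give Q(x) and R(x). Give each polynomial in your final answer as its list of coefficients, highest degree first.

Step 1: lead(27x⁶ + 6x⁵ − 33x⁴ + 21x³ − 32x² + 54x − 27) ÷ lead(D) = 27x⁶ ÷ −3x³ = −9x³. Subtract (−9x³)·D = 27x⁶ − 54x⁴ + 45x³. Remainder: 6x⁵ + 21x⁴ − 24x³ − 32x² + 54x − 27.
Step 2: lead(6x⁵ + 21x⁴ − 24x³ − 32x² + 54x − 27) ÷ lead(D) = 6x⁵ ÷ −3x³ = −2x². Subtract (−2x²)·D = 6x⁵ − 12x³ + 10x². Remainder: 21x⁴ − 12x³ − 42x² + 54x − 27.
Step 3: lead(21x⁴ − 12x³ − 42x² + 54x − 27) ÷ lead(D) = 21x⁴ ÷ −3x³ = −7x. Subtract (−7x)·D = 21x⁴ − 42x² + 35x. Remainder: −12x³ + 19x − 27.
Step 4: lead(−12x³ + 19x − 27) ÷ lead(D) = −12x³ ÷ −3x³ = 4. Subtract (4)·D = −12x³ + 24x − 20. Remainder: −5x − 7.

Q = [-9, -2, -7, 4]; R = [-5, -7]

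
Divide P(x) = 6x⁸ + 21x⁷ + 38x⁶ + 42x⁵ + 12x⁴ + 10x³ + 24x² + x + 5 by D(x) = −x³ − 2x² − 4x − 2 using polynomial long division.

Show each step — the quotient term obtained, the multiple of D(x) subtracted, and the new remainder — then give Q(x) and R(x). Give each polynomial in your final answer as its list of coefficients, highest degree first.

Q = [-6, -9, 4, -2, -6, 2]; R = [-3, 9]

Step 1: lead(6x⁸ + 21x⁷ + 38x⁶ + 42x⁵ + 12x⁴ + 10x³ + 24x² + x + 5) ÷ lead(D) = 6x⁸ ÷ −x³ = −6x⁵. Subtract (−6x⁵)·D = 6x⁸ + 12x⁷ + 24x⁶ + 12x⁵. Remainder: 9x⁷ + 14x⁶ + 30x⁵ + 12x⁴ + 10x³ + 24x² + x + 5.
Step 2: lead(9x⁷ + 14x⁶ + 30x⁵ + 12x⁴ + 10x³ + 24x² + x + 5) ÷ lead(D) = 9x⁷ ÷ −x³ = −9x⁴. Subtract (−9x⁴)·D = 9x⁷ + 18x⁶ + 36x⁵ + 18x⁴. Remainder: −4x⁶ − 6x⁵ − 6x⁴ + 10x³ + 24x² + x + 5.
Step 3: lead(−4x⁶ − 6x⁵ − 6x⁴ + 10x³ + 24x² + x + 5) ÷ lead(D) = −4x⁶ ÷ −x³ = 4x³. Subtract (4x³)·D = −4x⁶ − 8x⁵ − 16x⁴ − 8x³. Remainder: 2x⁵ + 10x⁴ + 18x³ + 24x² + x + 5.
Step 4: lead(2x⁵ + 10x⁴ + 18x³ + 24x² + x + 5) ÷ lead(D) = 2x⁵ ÷ −x³ = −2x². Subtract (−2x²)·D = 2x⁵ + 4x⁴ + 8x³ + 4x². Remainder: 6x⁴ + 10x³ + 20x² + x + 5.
Step 5: lead(6x⁴ + 10x³ + 20x² + x + 5) ÷ lead(D) = 6x⁴ ÷ −x³ = −6x. Subtract (−6x)·D = 6x⁴ + 12x³ + 24x² + 12x. Remainder: −2x³ − 4x² − 11x + 5.
Step 6: lead(−2x³ − 4x² − 11x + 5) ÷ lead(D) = −2x³ ÷ −x³ = 2. Subtract (2)·D = −2x³ − 4x² − 8x − 4. Remainder: −3x + 9.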